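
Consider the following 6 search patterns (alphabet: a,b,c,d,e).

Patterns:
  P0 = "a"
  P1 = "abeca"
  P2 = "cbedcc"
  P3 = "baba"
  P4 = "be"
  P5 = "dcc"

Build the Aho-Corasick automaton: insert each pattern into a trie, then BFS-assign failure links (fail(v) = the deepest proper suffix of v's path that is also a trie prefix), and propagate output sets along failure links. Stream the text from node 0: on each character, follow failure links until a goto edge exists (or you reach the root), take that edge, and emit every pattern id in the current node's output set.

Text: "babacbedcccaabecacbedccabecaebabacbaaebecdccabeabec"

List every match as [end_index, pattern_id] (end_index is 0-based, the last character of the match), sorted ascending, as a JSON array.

Build automaton:
Trie (insert patterns):
  n0 'ε': a→1 b→12 c→6 d→17
  n1 'a': b→2  ←P0
  n2 'ab': e→3
  n3 'abe': c→4
  n4 'abec': a→5
  n5 'abeca': ·  ←P1
  n6 'c': b→7
  n7 'cb': e→8
  n8 'cbe': d→9
  n9 'cbed': c→10
  n10 'cbedc': c→11
  n11 'cbedcc': ·  ←P2
  n12 'b': a→13 e→16
  n13 'ba': b→14
  n14 'bab': a→15
  n15 'baba': ·  ←P3
  n16 'be': ·  ←P4
  n17 'd': c→18
  n18 'dc': c→19
  n19 'dcc': ·  ←P5

BFS fail/out derivation:
  n1('a'): parent n0 fail=0; on 'a' 0 → fail=0;  out {0}∪∅={0}
  n6('c'): parent n0 fail=0; on 'c' 0 → fail=0;  out ∅∪∅=∅
  n12('b'): parent n0 fail=0; on 'b' 0 → fail=0;  out ∅∪∅=∅
  n17('d'): parent n0 fail=0; on 'd' 0 → fail=0;  out ∅∪∅=∅
  n2('ab'): parent n1 fail=0; on 'b' 0 → fail=12;  out ∅∪∅=∅
  n7('cb'): parent n6 fail=0; on 'b' 0 → fail=12;  out ∅∪∅=∅
  n13('ba'): parent n12 fail=0; on 'a' 0 → fail=1;  out ∅∪{0}={0}
  n16('be'): parent n12 fail=0; on 'e' 0 → fail=0;  out {4}∪∅={4}
  n18('dc'): parent n17 fail=0; on 'c' 0 → fail=6;  out ∅∪∅=∅
  n3('abe'): parent n2 fail=12; on 'e' 12 → fail=16;  out ∅∪{4}={4}
  n8('cbe'): parent n7 fail=12; on 'e' 12 → fail=16;  out ∅∪{4}={4}
  n14('bab'): parent n13 fail=1; on 'b' 1 → fail=2;  out ∅∪∅=∅
  n19('dcc'): parent n18 fail=6; on 'c' 6→0 → fail=6;  out {5}∪∅={5}
  n4('abec'): parent n3 fail=16; on 'c' 16→0 → fail=6;  out ∅∪∅=∅
  n9('cbed'): parent n8 fail=16; on 'd' 16→0 → fail=17;  out ∅∪∅=∅
  n15('baba'): parent n14 fail=2; on 'a' 2→12 → fail=13;  out {3}∪{0}={0,3}
  n5('abeca'): parent n4 fail=6; on 'a' 6→0 → fail=1;  out {1}∪{0}={0,1}
  n10('cbedc'): parent n9 fail=17; on 'c' 17 → fail=18;  out ∅∪∅=∅
  n11('cbedcc'): parent n10 fail=18; on 'c' 18 → fail=19;  out {2}∪{5}={2,5}

Run:
[0] read 'b'  n0⇒n12
[1] read 'a'  n12⇒n13  emit P0@[1:1]
[2] read 'b'  n13⇒n14
[3] read 'a'  n14⇒n15  emit P0@[3:3],P3@[0:3]
[4] read 'c'  n15⇒n6 ·f
[5] read 'b'  n6⇒n7
[6] read 'e'  n7⇒n8  emit P4@[5:6]
[7] read 'd'  n8⇒n9
[8] read 'c'  n9⇒n10
[9] read 'c'  n10⇒n11  emit P2@[4:9],P5@[7:9]
[10] read 'c'  n11⇒n6 ·f
[11] read 'a'  n6⇒n1 ·f  emit P0@[11:11]
[12] read 'a'  n1⇒n1 ·f  emit P0@[12:12]
[13] read 'b'  n1⇒n2
[14] read 'e'  n2⇒n3  emit P4@[13:14]
[15] read 'c'  n3⇒n4
[16] read 'a'  n4⇒n5  emit P0@[16:16],P1@[12:16]
[17] read 'c'  n5⇒n6 ·f
[18] read 'b'  n6⇒n7
[19] read 'e'  n7⇒n8  emit P4@[18:19]
[20] read 'd'  n8⇒n9
[21] read 'c'  n9⇒n10
[22] read 'c'  n10⇒n11  emit P2@[17:22],P5@[20:22]
[23] read 'a'  n11⇒n1 ·f  emit P0@[23:23]
[24] read 'b'  n1⇒n2
[25] read 'e'  n2⇒n3  emit P4@[24:25]
[26] read 'c'  n3⇒n4
[27] read 'a'  n4⇒n5  emit P0@[27:27],P1@[23:27]
[28] read 'e'  n5⇒n0 ·f
[29] read 'b'  n0⇒n12
[30] read 'a'  n12⇒n13  emit P0@[30:30]
[31] read 'b'  n13⇒n14
[32] read 'a'  n14⇒n15  emit P0@[32:32],P3@[29:32]
[33] read 'c'  n15⇒n6 ·f
[34] read 'b'  n6⇒n7
[35] read 'a'  n7⇒n13 ·f  emit P0@[35:35]
[36] read 'a'  n13⇒n1 ·f  emit P0@[36:36]
[37] read 'e'  n1⇒n0 ·f
[38] read 'b'  n0⇒n12
[39] read 'e'  n12⇒n16  emit P4@[38:39]
[40] read 'c'  n16⇒n6 ·f
[41] read 'd'  n6⇒n17 ·f
[42] read 'c'  n17⇒n18
[43] read 'c'  n18⇒n19  emit P5@[41:43]
[44] read 'a'  n19⇒n1 ·f  emit P0@[44:44]
[45] read 'b'  n1⇒n2
[46] read 'e'  n2⇒n3  emit P4@[45:46]
[47] read 'a'  n3⇒n1 ·f  emit P0@[47:47]
[48] read 'b'  n1⇒n2
[49] read 'e'  n2⇒n3  emit P4@[48:49]
[50] read 'c'  n3⇒n4

Result: [[1,0],[3,0],[3,3],[6,4],[9,2],[9,5],[11,0],[12,0],[14,4],[16,0],[16,1],[19,4],[22,2],[22,5],[23,0],[25,4],[27,0],[27,1],[30,0],[32,0],[32,3],[35,0],[36,0],[39,4],[43,5],[44,0],[46,4],[47,0],[49,4]]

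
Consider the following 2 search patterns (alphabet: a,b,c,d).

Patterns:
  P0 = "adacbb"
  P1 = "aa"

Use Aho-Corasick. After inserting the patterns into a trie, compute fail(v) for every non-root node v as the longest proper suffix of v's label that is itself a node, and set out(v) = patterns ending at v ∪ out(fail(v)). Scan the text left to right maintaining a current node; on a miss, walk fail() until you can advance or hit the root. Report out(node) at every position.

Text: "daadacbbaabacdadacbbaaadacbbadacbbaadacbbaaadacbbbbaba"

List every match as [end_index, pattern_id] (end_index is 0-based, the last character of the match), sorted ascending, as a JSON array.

Build:
Trie (insert patterns):
  0='ε' goto a→1
  1='a' goto a→7 d→2
  2='ad' goto a→3
  3='ada' goto c→4
  4='adac' goto b→5
  5='adacb' goto b→6
  6='adacbb' goto ·  ←P0
  7='aa' goto ·  ←P1

Failure links (BFS by depth):
  n1('a'): parent n0 fail=0; on 'a' 0 → fail=0;  out ∅∪∅=∅
  n2('ad'): parent n1 fail=0; on 'd' 0 → fail=0;  out ∅∪∅=∅
  n7('aa'): parent n1 fail=0; on 'a' 0 → fail=1;  out {1}∪∅={1}
  n3('ada'): parent n2 fail=0; on 'a' 0 → fail=1;  out ∅∪∅=∅
  n4('adac'): parent n3 fail=1; on 'c' 1→0 → fail=0;  out ∅∪∅=∅
  n5('adacb'): parent n4 fail=0; on 'b' 0 → fail=0;  out ∅∪∅=∅
  n6('adacbb'): parent n5 fail=0; on 'b' 0 → fail=0;  out {0}∪∅={0}

Text stream:
i=0 'd': node 0→0
i=1 'a': node 0→1
i=2 'a': node 1→7  → match P1@[1:2]
i=3 'd': node 7→2 (via fail)
i=4 'a': node 2→3
i=5 'c': node 3→4
i=6 'b': node 4→5
i=7 'b': node 5→6  → match P0@[2:7]
i=8 'a': node 6→1 (via fail)
i=9 'a': node 1→7  → match P1@[8:9]
i=10 'b': node 7→0 (via fail)
i=11 'a': node 0→1
i=12 'c': node 1→0 (via fail)
i=13 'd': node 0→0
i=14 'a': node 0→1
i=15 'd': node 1→2
i=16 'a': node 2→3
i=17 'c': node 3→4
i=18 'b': node 4→5
i=19 'b': node 5→6  → match P0@[14:19]
i=20 'a': node 6→1 (via fail)
i=21 'a': node 1→7  → match P1@[20:21]
i=22 'a': node 7→7 (via fail)  → match P1@[21:22]
i=23 'd': node 7→2 (via fail)
i=24 'a': node 2→3
i=25 'c': node 3→4
i=26 'b': node 4→5
i=27 'b': node 5→6  → match P0@[22:27]
i=28 'a': node 6→1 (via fail)
i=29 'd': node 1→2
i=30 'a': node 2→3
i=31 'c': node 3→4
i=32 'b': node 4→5
i=33 'b': node 5→6  → match P0@[28:33]
i=34 'a': node 6→1 (via fail)
i=35 'a': node 1→7  → match P1@[34:35]
i=36 'd': node 7→2 (via fail)
i=37 'a': node 2→3
i=38 'c': node 3→4
i=39 'b': node 4→5
i=40 'b': node 5→6  → match P0@[35:40]
i=41 'a': node 6→1 (via fail)
i=42 'a': node 1→7  → match P1@[41:42]
i=43 'a': node 7→7 (via fail)  → match P1@[42:43]
i=44 'd': node 7→2 (via fail)
i=45 'a': node 2→3
i=46 'c': node 3→4
i=47 'b': node 4→5
i=48 'b': node 5→6  → match P0@[43:48]
i=49 'b': node 6→0 (via fail)
i=50 'b': node 0→0
i=51 'a': node 0→1
i=52 'b': node 1→0 (via fail)
i=53 'a': node 0→1

Result: [[2,1],[7,0],[9,1],[19,0],[21,1],[22,1],[27,0],[33,0],[35,1],[40,0],[42,1],[43,1],[48,0]]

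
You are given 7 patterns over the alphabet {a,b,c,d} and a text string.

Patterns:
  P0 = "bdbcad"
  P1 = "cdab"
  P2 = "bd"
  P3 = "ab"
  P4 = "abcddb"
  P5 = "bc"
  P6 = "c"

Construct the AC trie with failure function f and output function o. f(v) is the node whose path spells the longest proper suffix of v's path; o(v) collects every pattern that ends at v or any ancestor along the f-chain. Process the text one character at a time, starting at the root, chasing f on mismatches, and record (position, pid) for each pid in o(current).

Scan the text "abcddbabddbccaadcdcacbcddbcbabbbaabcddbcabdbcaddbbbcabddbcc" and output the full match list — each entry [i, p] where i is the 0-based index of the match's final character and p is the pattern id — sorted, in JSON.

Build automaton:
Trie (insert patterns):
  0='ε' goto a→11 b→1 c→7
  1='b' goto c→17 d→2
  2='bd' goto b→3  ←P2
  3='bdb' goto c→4
  4='bdbc' goto a→5
  5='bdbca' goto d→6
  6='bdbcad' goto ·  ←P0
  7='c' goto d→8  ←P6
  8='cd' goto a→9
  9='cda' goto b→10
  10='cdab' goto ·  ←P1
  11='a' goto b→12
  12='ab' goto c→13  ←P3
  13='abc' goto d→14
  14='abcd' goto d→15
  15='abcdd' goto b→16
  16='abcddb' goto ·  ←P4
  17='bc' goto ·  ←P5

BFS fail/out derivation:
  fail(1) 'b': from fail(0)=0 chase 'b': 0 ⇒ 0;  out=∅∪out(0)=∅
  fail(7) 'c': from fail(0)=0 chase 'c': 0 ⇒ 0;  out={6}∪out(0)={6}
  fail(11) 'a': from fail(0)=0 chase 'a': 0 ⇒ 0;  out=∅∪out(0)=∅
  fail(2) 'bd': from fail(1)=0 chase 'd': 0 ⇒ 0;  out={2}∪out(0)={2}
  fail(8) 'cd': from fail(7)=0 chase 'd': 0 ⇒ 0;  out=∅∪out(0)=∅
  fail(12) 'ab': from fail(11)=0 chase 'b': 0 ⇒ 1;  out={3}∪out(1)={3}
  fail(17) 'bc': from fail(1)=0 chase 'c': 0 ⇒ 7;  out={5}∪out(7)={5,6}
  fail(3) 'bdb': from fail(2)=0 chase 'b': 0 ⇒ 1;  out=∅∪out(1)=∅
  fail(9) 'cda': from fail(8)=0 chase 'a': 0 ⇒ 11;  out=∅∪out(11)=∅
  fail(13) 'abc': from fail(12)=1 chase 'c': 1 ⇒ 17;  out=∅∪out(17)={5,6}
  fail(4) 'bdbc': from fail(3)=1 chase 'c': 1 ⇒ 17;  out=∅∪out(17)={5,6}
  fail(10) 'cdab': from fail(9)=11 chase 'b': 11 ⇒ 12;  out={1}∪out(12)={1,3}
  fail(14) 'abcd': from fail(13)=17 chase 'd': 17→7 ⇒ 8;  out=∅∪out(8)=∅
  fail(5) 'bdbca': from fail(4)=17 chase 'a': 17→7→0 ⇒ 11;  out=∅∪out(11)=∅
  fail(15) 'abcdd': from fail(14)=8 chase 'd': 8→0 ⇒ 0;  out=∅∪out(0)=∅
  fail(6) 'bdbcad': from fail(5)=11 chase 'd': 11→0 ⇒ 0;  out={0}∪out(0)={0}
  fail(16) 'abcddb': from fail(15)=0 chase 'b': 0 ⇒ 1;  out={4}∪out(1)={4}

Scan:
[0] read 'a'  n0⇒n11
[1] read 'b'  n11⇒n12  ** P3@[0:1]
[2] read 'c'  n12⇒n13  ** P5@[1:2],P6@[2:2]
[3] read 'd'  n13⇒n14
[4] read 'd'  n14⇒n15
[5] read 'b'  n15⇒n16  ** P4@[0:5]
[6] read 'a'  n16⇒n11 ·f
[7] read 'b'  n11⇒n12  ** P3@[6:7]
[8] read 'd'  n12⇒n2 ·f  ** P2@[7:8]
[9] read 'd'  n2⇒n0 ·f
[10] read 'b'  n0⇒n1
[11] read 'c'  n1⇒n17  ** P5@[10:11],P6@[11:11]
[12] read 'c'  n17⇒n7 ·f  ** P6@[12:12]
[13] read 'a'  n7⇒n11 ·f
[14] read 'a'  n11⇒n11 ·f
[15] read 'd'  n11⇒n0 ·f
[16] read 'c'  n0⇒n7  ** P6@[16:16]
[17] read 'd'  n7⇒n8
[18] read 'c'  n8⇒n7 ·f  ** P6@[18:18]
[19] read 'a'  n7⇒n11 ·f
[20] read 'c'  n11⇒n7 ·f  ** P6@[20:20]
[21] read 'b'  n7⇒n1 ·f
[22] read 'c'  n1⇒n17  ** P5@[21:22],P6@[22:22]
[23] read 'd'  n17⇒n8 ·f
[24] read 'd'  n8⇒n0 ·f
[25] read 'b'  n0⇒n1
[26] read 'c'  n1⇒n17  ** P5@[25:26],P6@[26:26]
[27] read 'b'  n17⇒n1 ·f
[28] read 'a'  n1⇒n11 ·f
[29] read 'b'  n11⇒n12  ** P3@[28:29]
[30] read 'b'  n12⇒n1 ·f
[31] read 'b'  n1⇒n1 ·f
[32] read 'a'  n1⇒n11 ·f
[33] read 'a'  n11⇒n11 ·f
[34] read 'b'  n11⇒n12  ** P3@[33:34]
[35] read 'c'  n12⇒n13  ** P5@[34:35],P6@[35:35]
[36] read 'd'  n13⇒n14
[37] read 'd'  n14⇒n15
[38] read 'b'  n15⇒n16  ** P4@[33:38]
[39] read 'c'  n16⇒n17 ·f  ** P5@[38:39],P6@[39:39]
[40] read 'a'  n17⇒n11 ·f
[41] read 'b'  n11⇒n12  ** P3@[40:41]
[42] read 'd'  n12⇒n2 ·f  ** P2@[41:42]
[43] read 'b'  n2⇒n3
[44] read 'c'  n3⇒n4  ** P5@[43:44],P6@[44:44]
[45] read 'a'  n4⇒n5
[46] read 'd'  n5⇒n6  ** P0@[41:46]
[47] read 'd'  n6⇒n0 ·f
[48] read 'b'  n0⇒n1
[49] read 'b'  n1⇒n1 ·f
[50] read 'b'  n1⇒n1 ·f
[51] read 'c'  n1⇒n17  ** P5@[50:51],P6@[51:51]
[52] read 'a'  n17⇒n11 ·f
[53] read 'b'  n11⇒n12  ** P3@[52:53]
[54] read 'd'  n12⇒n2 ·f  ** P2@[53:54]
[55] read 'd'  n2⇒n0 ·f
[56] read 'b'  n0⇒n1
[57] read 'c'  n1⇒n17  ** P5@[56:57],P6@[57:57]
[58] read 'c'  n17⇒n7 ·f  ** P6@[58:58]

All matches (sorted): [[1,3],[2,5],[2,6],[5,4],[7,3],[8,2],[11,5],[11,6],[12,6],[16,6],[18,6],[20,6],[22,5],[22,6],[26,5],[26,6],[29,3],[34,3],[35,5],[35,6],[38,4],[39,5],[39,6],[41,3],[42,2],[44,5],[44,6],[46,0],[51,5],[51,6],[53,3],[54,2],[57,5],[57,6],[58,6]]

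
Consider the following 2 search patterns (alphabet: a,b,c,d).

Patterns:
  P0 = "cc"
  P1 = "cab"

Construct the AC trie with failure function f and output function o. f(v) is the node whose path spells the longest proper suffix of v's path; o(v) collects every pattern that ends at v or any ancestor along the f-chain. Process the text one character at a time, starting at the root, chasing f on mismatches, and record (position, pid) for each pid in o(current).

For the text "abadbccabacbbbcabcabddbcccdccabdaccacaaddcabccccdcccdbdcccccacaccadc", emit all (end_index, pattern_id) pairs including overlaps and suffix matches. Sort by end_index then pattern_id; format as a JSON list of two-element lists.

Build:
Trie (insert patterns):
  n0 'ε': c→1
  n1 'c': a→3 c→2
  n2 'cc': ·  [P0 ends]
  n3 'ca': b→4
  n4 'cab': ·  [P1 ends]

Failure links (BFS by depth):
  n1('c'): parent n0 fail=0; on 'c' 0 → fail=0;  out ∅∪∅=∅
  n2('cc'): parent n1 fail=0; on 'c' 0 → fail=1;  out {0}∪∅={0}
  n3('ca'): parent n1 fail=0; on 'a' 0 → fail=0;  out ∅∪∅=∅
  n4('cab'): parent n3 fail=0; on 'b' 0 → fail=0;  out {1}∪∅={1}

Run:
pos 0 'a': at 0
pos 1 'b': at 0
pos 2 'a': at 0
pos 3 'd': at 0
pos 4 'b': at 0
pos 5 'c': at 1
pos 6 'c': at 2  → match P0@[5:6]
pos 7 'a': at 3 (via fail)
pos 8 'b': at 4  → match P1@[6:8]
pos 9 'a': at 0 (via fail)
pos 10 'c': at 1
pos 11 'b': at 0 (via fail)
pos 12 'b': at 0
pos 13 'b': at 0
pos 14 'c': at 1
pos 15 'a': at 3
pos 16 'b': at 4  → match P1@[14:16]
pos 17 'c': at 1 (via fail)
pos 18 'a': at 3
pos 19 'b': at 4  → match P1@[17:19]
pos 20 'd': at 0 (via fail)
pos 21 'd': at 0
pos 22 'b': at 0
pos 23 'c': at 1
pos 24 'c': at 2  → match P0@[23:24]
pos 25 'c': at 2 (via fail)  → match P0@[24:25]
pos 26 'd': at 0 (via fail)
pos 27 'c': at 1
pos 28 'c': at 2  → match P0@[27:28]
pos 29 'a': at 3 (via fail)
pos 30 'b': at 4  → match P1@[28:30]
pos 31 'd': at 0 (via fail)
pos 32 'a': at 0
pos 33 'c': at 1
pos 34 'c': at 2  → match P0@[33:34]
pos 35 'a': at 3 (via fail)
pos 36 'c': at 1 (via fail)
pos 37 'a': at 3
pos 38 'a': at 0 (via fail)
pos 39 'd': at 0
pos 40 'd': at 0
pos 41 'c': at 1
pos 42 'a': at 3
pos 43 'b': at 4  → match P1@[41:43]
pos 44 'c': at 1 (via fail)
pos 45 'c': at 2  → match P0@[44:45]
pos 46 'c': at 2 (via fail)  → match P0@[45:46]
pos 47 'c': at 2 (via fail)  → match P0@[46:47]
pos 48 'd': at 0 (via fail)
pos 49 'c': at 1
pos 50 'c': at 2  → match P0@[49:50]
pos 51 'c': at 2 (via fail)  → match P0@[50:51]
pos 52 'd': at 0 (via fail)
pos 53 'b': at 0
pos 54 'd': at 0
pos 55 'c': at 1
pos 56 'c': at 2  → match P0@[55:56]
pos 57 'c': at 2 (via fail)  → match P0@[56:57]
pos 58 'c': at 2 (via fail)  → match P0@[57:58]
pos 59 'c': at 2 (via fail)  → match P0@[58:59]
pos 60 'a': at 3 (via fail)
pos 61 'c': at 1 (via fail)
pos 62 'a': at 3
pos 63 'c': at 1 (via fail)
pos 64 'c': at 2  → match P0@[63:64]
pos 65 'a': at 3 (via fail)
pos 66 'd': at 0 (via fail)
pos 67 'c': at 1

Result: [[6,0],[8,1],[16,1],[19,1],[24,0],[25,0],[28,0],[30,1],[34,0],[43,1],[45,0],[46,0],[47,0],[50,0],[51,0],[56,0],[57,0],[58,0],[59,0],[64,0]]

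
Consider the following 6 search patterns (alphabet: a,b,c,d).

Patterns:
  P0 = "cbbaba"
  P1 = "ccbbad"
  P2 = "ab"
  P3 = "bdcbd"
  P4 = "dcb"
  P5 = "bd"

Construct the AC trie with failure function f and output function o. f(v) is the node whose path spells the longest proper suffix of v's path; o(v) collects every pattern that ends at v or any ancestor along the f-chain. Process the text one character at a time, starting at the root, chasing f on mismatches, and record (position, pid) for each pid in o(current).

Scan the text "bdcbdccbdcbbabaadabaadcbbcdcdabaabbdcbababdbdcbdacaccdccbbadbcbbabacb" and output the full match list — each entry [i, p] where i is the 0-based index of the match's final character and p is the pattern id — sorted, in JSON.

Build:
Trie nodes:
  n0 'ε': a→12 b→14 c→1 d→19
  n1 'c': b→2 c→7
  n2 'cb': b→3
  n3 'cbb': a→4
  n4 'cbba': b→5
  n5 'cbbab': a→6
  n6 'cbbaba': ·  [P0 ends]
  n7 'cc': b→8
  n8 'ccb': b→9
  n9 'ccbb': a→10
  n10 'ccbba': d→11
  n11 'ccbbad': ·  [P1 ends]
  n12 'a': b→13
  n13 'ab': ·  [P2 ends]
  n14 'b': d→15
  n15 'bd': c→16  [P5 ends]
  n16 'bdc': b→17
  n17 'bdcb': d→18
  n18 'bdcbd': ·  [P3 ends]
  n19 'd': c→20
  n20 'dc': b→21
  n21 'dcb': ·  [P4 ends]

BFS fail/out derivation:
  n1('c'): parent n0 fail=0; on 'c' 0 → fail=0;  out ∅∪∅=∅
  n12('a'): parent n0 fail=0; on 'a' 0 → fail=0;  out ∅∪∅=∅
  n14('b'): parent n0 fail=0; on 'b' 0 → fail=0;  out ∅∪∅=∅
  n19('d'): parent n0 fail=0; on 'd' 0 → fail=0;  out ∅∪∅=∅
  n2('cb'): parent n1 fail=0; on 'b' 0 → fail=14;  out ∅∪∅=∅
  n7('cc'): parent n1 fail=0; on 'c' 0 → fail=1;  out ∅∪∅=∅
  n13('ab'): parent n12 fail=0; on 'b' 0 → fail=14;  out {2}∪∅={2}
  n15('bd'): parent n14 fail=0; on 'd' 0 → fail=19;  out {5}∪∅={5}
  n20('dc'): parent n19 fail=0; on 'c' 0 → fail=1;  out ∅∪∅=∅
  n3('cbb'): parent n2 fail=14; on 'b' 14→0 → fail=14;  out ∅∪∅=∅
  n8('ccb'): parent n7 fail=1; on 'b' 1 → fail=2;  out ∅∪∅=∅
  n16('bdc'): parent n15 fail=19; on 'c' 19 → fail=20;  out ∅∪∅=∅
  n21('dcb'): parent n20 fail=1; on 'b' 1 → fail=2;  out {4}∪∅={4}
  n4('cbba'): parent n3 fail=14; on 'a' 14→0 → fail=12;  out ∅∪∅=∅
  n9('ccbb'): parent n8 fail=2; on 'b' 2 → fail=3;  out ∅∪∅=∅
  n17('bdcb'): parent n16 fail=20; on 'b' 20 → fail=21;  out ∅∪{4}={4}
  n5('cbbab'): parent n4 fail=12; on 'b' 12 → fail=13;  out ∅∪{2}={2}
  n10('ccbba'): parent n9 fail=3; on 'a' 3 → fail=4;  out ∅∪∅=∅
  n18('bdcbd'): parent n17 fail=21; on 'd' 21→2→14 → fail=15;  out {3}∪{5}={3,5}
  n6('cbbaba'): parent n5 fail=13; on 'a' 13→14→0 → fail=12;  out {0}∪∅={0}
  n11('ccbbad'): parent n10 fail=4; on 'd' 4→12→0 → fail=19;  out {1}∪∅={1}

Run:
i=0 'b': node 0→14
i=1 'd': node 14→15  ** P5@[0:1]
i=2 'c': node 15→16
i=3 'b': node 16→17  ** P4@[1:3]
i=4 'd': node 17→18  ** P3@[0:4],P5@[3:4]
i=5 'c': node 18→16 (fail-walked)
i=6 'c': node 16→7 (fail-walked)
i=7 'b': node 7→8
i=8 'd': node 8→15 (fail-walked)  ** P5@[7:8]
i=9 'c': node 15→16
i=10 'b': node 16→17  ** P4@[8:10]
i=11 'b': node 17→3 (fail-walked)
i=12 'a': node 3→4
i=13 'b': node 4→5  ** P2@[12:13]
i=14 'a': node 5→6  ** P0@[9:14]
i=15 'a': node 6→12 (fail-walked)
i=16 'd': node 12→19 (fail-walked)
i=17 'a': node 19→12 (fail-walked)
i=18 'b': node 12→13  ** P2@[17:18]
i=19 'a': node 13→12 (fail-walked)
i=20 'a': node 12→12 (fail-walked)
i=21 'd': node 12→19 (fail-walked)
i=22 'c': node 19→20
i=23 'b': node 20→21  ** P4@[21:23]
i=24 'b': node 21→3 (fail-walked)
i=25 'c': node 3→1 (fail-walked)
i=26 'd': node 1→19 (fail-walked)
i=27 'c': node 19→20
i=28 'd': node 20→19 (fail-walked)
i=29 'a': node 19→12 (fail-walked)
i=30 'b': node 12→13  ** P2@[29:30]
i=31 'a': node 13→12 (fail-walked)
i=32 'a': node 12→12 (fail-walked)
i=33 'b': node 12→13  ** P2@[32:33]
i=34 'b': node 13→14 (fail-walked)
i=35 'd': node 14→15  ** P5@[34:35]
i=36 'c': node 15→16
i=37 'b': node 16→17  ** P4@[35:37]
i=38 'a': node 17→12 (fail-walked)
i=39 'b': node 12→13  ** P2@[38:39]
i=40 'a': node 13→12 (fail-walked)
i=41 'b': node 12→13  ** P2@[40:41]
i=42 'd': node 13→15 (fail-walked)  ** P5@[41:42]
i=43 'b': node 15→14 (fail-walked)
i=44 'd': node 14→15  ** P5@[43:44]
i=45 'c': node 15→16
i=46 'b': node 16→17  ** P4@[44:46]
i=47 'd': node 17→18  ** P3@[43:47],P5@[46:47]
i=48 'a': node 18→12 (fail-walked)
i=49 'c': node 12→1 (fail-walked)
i=50 'a': node 1→12 (fail-walked)
i=51 'c': node 12→1 (fail-walked)
i=52 'c': node 1→7
i=53 'd': node 7→19 (fail-walked)
i=54 'c': node 19→20
i=55 'c': node 20→7 (fail-walked)
i=56 'b': node 7→8
i=57 'b': node 8→9
i=58 'a': node 9→10
i=59 'd': node 10→11  ** P1@[54:59]
i=60 'b': node 11→14 (fail-walked)
i=61 'c': node 14→1 (fail-walked)
i=62 'b': node 1→2
i=63 'b': node 2→3
i=64 'a': node 3→4
i=65 'b': node 4→5  ** P2@[64:65]
i=66 'a': node 5→6  ** P0@[61:66]
i=67 'c': node 6→1 (fail-walked)
i=68 'b': node 1→2

Result: [[1,5],[3,4],[4,3],[4,5],[8,5],[10,4],[13,2],[14,0],[18,2],[23,4],[30,2],[33,2],[35,5],[37,4],[39,2],[41,2],[42,5],[44,5],[46,4],[47,3],[47,5],[59,1],[65,2],[66,0]]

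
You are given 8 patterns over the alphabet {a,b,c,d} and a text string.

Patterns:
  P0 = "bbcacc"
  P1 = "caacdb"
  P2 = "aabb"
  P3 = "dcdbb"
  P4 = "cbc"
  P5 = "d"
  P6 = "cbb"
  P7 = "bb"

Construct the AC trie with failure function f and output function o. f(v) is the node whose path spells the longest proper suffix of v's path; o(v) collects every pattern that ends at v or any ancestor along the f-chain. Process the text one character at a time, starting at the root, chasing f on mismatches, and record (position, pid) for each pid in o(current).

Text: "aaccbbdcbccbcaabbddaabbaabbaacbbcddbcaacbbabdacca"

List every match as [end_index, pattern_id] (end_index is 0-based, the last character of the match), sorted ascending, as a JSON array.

Build automaton:
Trie (insert patterns):
  n0 'ε': a→13 b→1 c→7 d→17
  n1 'b': b→2
  n2 'bb': c→3  ←P7
  n3 'bbc': a→4
  n4 'bbca': c→5
  n5 'bbcac': c→6
  n6 'bbcacc': ·  ←P0
  n7 'c': a→8 b→22
  n8 'ca': a→9
  n9 'caa': c→10
  n10 'caac': d→11
  n11 'caacd': b→12
  n12 'caacdb': ·  ←P1
  n13 'a': a→14
  n14 'aa': b→15
  n15 'aab': b→16
  n16 'aabb': ·  ←P2
  n17 'd': c→18  ←P5
  n18 'dc': d→19
  n19 'dcd': b→20
  n20 'dcdb': b→21
  n21 'dcdbb': ·  ←P3
  n22 'cb': b→24 c→23
  n23 'cbc': ·  ←P4
  n24 'cbb': ·  ←P6

BFS fail/out derivation:
  fail(1) 'b': from fail(0)=0 chase 'b': 0 ⇒ 0;  out=∅∪out(0)=∅
  fail(7) 'c': from fail(0)=0 chase 'c': 0 ⇒ 0;  out=∅∪out(0)=∅
  fail(13) 'a': from fail(0)=0 chase 'a': 0 ⇒ 0;  out=∅∪out(0)=∅
  fail(17) 'd': from fail(0)=0 chase 'd': 0 ⇒ 0;  out={5}∪out(0)={5}
  fail(2) 'bb': from fail(1)=0 chase 'b': 0 ⇒ 1;  out={7}∪out(1)={7}
  fail(8) 'ca': from fail(7)=0 chase 'a': 0 ⇒ 13;  out=∅∪out(13)=∅
  fail(14) 'aa': from fail(13)=0 chase 'a': 0 ⇒ 13;  out=∅∪out(13)=∅
  fail(18) 'dc': from fail(17)=0 chase 'c': 0 ⇒ 7;  out=∅∪out(7)=∅
  fail(22) 'cb': from fail(7)=0 chase 'b': 0 ⇒ 1;  out=∅∪out(1)=∅
  fail(3) 'bbc': from fail(2)=1 chase 'c': 1→0 ⇒ 7;  out=∅∪out(7)=∅
  fail(9) 'caa': from fail(8)=13 chase 'a': 13 ⇒ 14;  out=∅∪out(14)=∅
  fail(15) 'aab': from fail(14)=13 chase 'b': 13→0 ⇒ 1;  out=∅∪out(1)=∅
  fail(19) 'dcd': from fail(18)=7 chase 'd': 7→0 ⇒ 17;  out=∅∪out(17)={5}
  fail(23) 'cbc': from fail(22)=1 chase 'c': 1→0 ⇒ 7;  out={4}∪out(7)={4}
  fail(24) 'cbb': from fail(22)=1 chase 'b': 1 ⇒ 2;  out={6}∪out(2)={6,7}
  fail(4) 'bbca': from fail(3)=7 chase 'a': 7 ⇒ 8;  out=∅∪out(8)=∅
  fail(10) 'caac': from fail(9)=14 chase 'c': 14→13→0 ⇒ 7;  out=∅∪out(7)=∅
  fail(16) 'aabb': from fail(15)=1 chase 'b': 1 ⇒ 2;  out={2}∪out(2)={2,7}
  fail(20) 'dcdb': from fail(19)=17 chase 'b': 17→0 ⇒ 1;  out=∅∪out(1)=∅
  fail(5) 'bbcac': from fail(4)=8 chase 'c': 8→13→0 ⇒ 7;  out=∅∪out(7)=∅
  fail(11) 'caacd': from fail(10)=7 chase 'd': 7→0 ⇒ 17;  out=∅∪out(17)={5}
  fail(21) 'dcdbb': from fail(20)=1 chase 'b': 1 ⇒ 2;  out={3}∪out(2)={3,7}
  fail(6) 'bbcacc': from fail(5)=7 chase 'c': 7→0 ⇒ 7;  out={0}∪out(7)={0}
  fail(12) 'caacdb': from fail(11)=17 chase 'b': 17→0 ⇒ 1;  out={1}∪out(1)={1}

Run:
[0] read 'a'  n0⇒n13
[1] read 'a'  n13⇒n14
[2] read 'c'  n14⇒n7 (via fail)
[3] read 'c'  n7⇒n7 (via fail)
[4] read 'b'  n7⇒n22
[5] read 'b'  n22⇒n24  → match P6@[3:5],P7@[4:5]
[6] read 'd'  n24⇒n17 (via fail)  → match P5@[6:6]
[7] read 'c'  n17⇒n18
[8] read 'b'  n18⇒n22 (via fail)
[9] read 'c'  n22⇒n23  → match P4@[7:9]
[10] read 'c'  n23⇒n7 (via fail)
[11] read 'b'  n7⇒n22
[12] read 'c'  n22⇒n23  → match P4@[10:12]
[13] read 'a'  n23⇒n8 (via fail)
[14] read 'a'  n8⇒n9
[15] read 'b'  n9⇒n15 (via fail)
[16] read 'b'  n15⇒n16  → match P2@[13:16],P7@[15:16]
[17] read 'd'  n16⇒n17 (via fail)  → match P5@[17:17]
[18] read 'd'  n17⇒n17 (via fail)  → match P5@[18:18]
[19] read 'a'  n17⇒n13 (via fail)
[20] read 'a'  n13⇒n14
[21] read 'b'  n14⇒n15
[22] read 'b'  n15⇒n16  → match P2@[19:22],P7@[21:22]
[23] read 'a'  n16⇒n13 (via fail)
[24] read 'a'  n13⇒n14
[25] read 'b'  n14⇒n15
[26] read 'b'  n15⇒n16  → match P2@[23:26],P7@[25:26]
[27] read 'a'  n16⇒n13 (via fail)
[28] read 'a'  n13⇒n14
[29] read 'c'  n14⇒n7 (via fail)
[30] read 'b'  n7⇒n22
[31] read 'b'  n22⇒n24  → match P6@[29:31],P7@[30:31]
[32] read 'c'  n24⇒n3 (via fail)
[33] read 'd'  n3⇒n17 (via fail)  → match P5@[33:33]
[34] read 'd'  n17⇒n17 (via fail)  → match P5@[34:34]
[35] read 'b'  n17⇒n1 (via fail)
[36] read 'c'  n1⇒n7 (via fail)
[37] read 'a'  n7⇒n8
[38] read 'a'  n8⇒n9
[39] read 'c'  n9⇒n10
[40] read 'b'  n10⇒n22 (via fail)
[41] read 'b'  n22⇒n24  → match P6@[39:41],P7@[40:41]
[42] read 'a'  n24⇒n13 (via fail)
[43] read 'b'  n13⇒n1 (via fail)
[44] read 'd'  n1⇒n17 (via fail)  → match P5@[44:44]
[45] read 'a'  n17⇒n13 (via fail)
[46] read 'c'  n13⇒n7 (via fail)
[47] read 'c'  n7⇒n7 (via fail)
[48] read 'a'  n7⇒n8

Result: [[5,6],[5,7],[6,5],[9,4],[12,4],[16,2],[16,7],[17,5],[18,5],[22,2],[22,7],[26,2],[26,7],[31,6],[31,7],[33,5],[34,5],[41,6],[41,7],[44,5]]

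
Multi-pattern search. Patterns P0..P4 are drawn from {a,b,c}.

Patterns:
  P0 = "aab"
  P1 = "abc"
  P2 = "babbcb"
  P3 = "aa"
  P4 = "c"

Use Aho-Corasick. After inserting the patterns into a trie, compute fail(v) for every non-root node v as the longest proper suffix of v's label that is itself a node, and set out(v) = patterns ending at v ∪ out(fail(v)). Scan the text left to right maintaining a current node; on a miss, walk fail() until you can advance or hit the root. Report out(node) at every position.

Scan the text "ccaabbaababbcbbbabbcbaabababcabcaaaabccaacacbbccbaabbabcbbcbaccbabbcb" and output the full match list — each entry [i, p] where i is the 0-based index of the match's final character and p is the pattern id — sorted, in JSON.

Build:
Trie (insert patterns):
  n0 'ε': a→1 b→6 c→12
  n1 'a': a→2 b→4
  n2 'aa': b→3  [P3 ends]
  n3 'aab': ·  [P0 ends]
  n4 'ab': c→5
  n5 'abc': ·  [P1 ends]
  n6 'b': a→7
  n7 'ba': b→8
  n8 'bab': b→9
  n9 'babb': c→10
  n10 'babbc': b→11
  n11 'babbcb': ·  [P2 ends]
  n12 'c': ·  [P4 ends]

BFS fail/out derivation:
  fail(1) 'a': from fail(0)=0 chase 'a': 0 ⇒ 0;  out=∅∪out(0)=∅
  fail(6) 'b': from fail(0)=0 chase 'b': 0 ⇒ 0;  out=∅∪out(0)=∅
  fail(12) 'c': from fail(0)=0 chase 'c': 0 ⇒ 0;  out={4}∪out(0)={4}
  fail(2) 'aa': from fail(1)=0 chase 'a': 0 ⇒ 1;  out={3}∪out(1)={3}
  fail(4) 'ab': from fail(1)=0 chase 'b': 0 ⇒ 6;  out=∅∪out(6)=∅
  fail(7) 'ba': from fail(6)=0 chase 'a': 0 ⇒ 1;  out=∅∪out(1)=∅
  fail(3) 'aab': from fail(2)=1 chase 'b': 1 ⇒ 4;  out={0}∪out(4)={0}
  fail(5) 'abc': from fail(4)=6 chase 'c': 6→0 ⇒ 12;  out={1}∪out(12)={1,4}
  fail(8) 'bab': from fail(7)=1 chase 'b': 1 ⇒ 4;  out=∅∪out(4)=∅
  fail(9) 'babb': from fail(8)=4 chase 'b': 4→6→0 ⇒ 6;  out=∅∪out(6)=∅
  fail(10) 'babbc': from fail(9)=6 chase 'c': 6→0 ⇒ 12;  out=∅∪out(12)={4}
  fail(11) 'babbcb': from fail(10)=12 chase 'b': 12→0 ⇒ 6;  out={2}∪out(6)={2}

Scan:
i=0 'c': node 0→12  → match P4@[0:0]
i=1 'c': node 12→12 ·f  → match P4@[1:1]
i=2 'a': node 12→1 ·f
i=3 'a': node 1→2  → match P3@[2:3]
i=4 'b': node 2→3  → match P0@[2:4]
i=5 'b': node 3→6 ·f
i=6 'a': node 6→7
i=7 'a': node 7→2 ·f  → match P3@[6:7]
i=8 'b': node 2→3  → match P0@[6:8]
i=9 'a': node 3→7 ·f
i=10 'b': node 7→8
i=11 'b': node 8→9
i=12 'c': node 9→10  → match P4@[12:12]
i=13 'b': node 10→11  → match P2@[8:13]
i=14 'b': node 11→6 ·f
i=15 'b': node 6→6 ·f
i=16 'a': node 6→7
i=17 'b': node 7→8
i=18 'b': node 8→9
i=19 'c': node 9→10  → match P4@[19:19]
i=20 'b': node 10→11  → match P2@[15:20]
i=21 'a': node 11→7 ·f
i=22 'a': node 7→2 ·f  → match P3@[21:22]
i=23 'b': node 2→3  → match P0@[21:23]
i=24 'a': node 3→7 ·f
i=25 'b': node 7→8
i=26 'a': node 8→7 ·f
i=27 'b': node 7→8
i=28 'c': node 8→5 ·f  → match P1@[26:28],P4@[28:28]
i=29 'a': node 5→1 ·f
i=30 'b': node 1→4
i=31 'c': node 4→5  → match P1@[29:31],P4@[31:31]
i=32 'a': node 5→1 ·f
i=33 'a': node 1→2  → match P3@[32:33]
i=34 'a': node 2→2 ·f  → match P3@[33:34]
i=35 'a': node 2→2 ·f  → match P3@[34:35]
i=36 'b': node 2→3  → match P0@[34:36]
i=37 'c': node 3→5 ·f  → match P1@[35:37],P4@[37:37]
i=38 'c': node 5→12 ·f  → match P4@[38:38]
i=39 'a': node 12→1 ·f
i=40 'a': node 1→2  → match P3@[39:40]
i=41 'c': node 2→12 ·f  → match P4@[41:41]
i=42 'a': node 12→1 ·f
i=43 'c': node 1→12 ·f  → match P4@[43:43]
i=44 'b': node 12→6 ·f
i=45 'b': node 6→6 ·f
i=46 'c': node 6→12 ·f  → match P4@[46:46]
i=47 'c': node 12→12 ·f  → match P4@[47:47]
i=48 'b': node 12→6 ·f
i=49 'a': node 6→7
i=50 'a': node 7→2 ·f  → match P3@[49:50]
i=51 'b': node 2→3  → match P0@[49:51]
i=52 'b': node 3→6 ·f
i=53 'a': node 6→7
i=54 'b': node 7→8
i=55 'c': node 8→5 ·f  → match P1@[53:55],P4@[55:55]
i=56 'b': node 5→6 ·f
i=57 'b': node 6→6 ·f
i=58 'c': node 6→12 ·f  → match P4@[58:58]
i=59 'b': node 12→6 ·f
i=60 'a': node 6→7
i=61 'c': node 7→12 ·f  → match P4@[61:61]
i=62 'c': node 12→12 ·f  → match P4@[62:62]
i=63 'b': node 12→6 ·f
i=64 'a': node 6→7
i=65 'b': node 7→8
i=66 'b': node 8→9
i=67 'c': node 9→10  → match P4@[67:67]
i=68 'b': node 10→11  → match P2@[63:68]

Result: [[0,4],[1,4],[3,3],[4,0],[7,3],[8,0],[12,4],[13,2],[19,4],[20,2],[22,3],[23,0],[28,1],[28,4],[31,1],[31,4],[33,3],[34,3],[35,3],[36,0],[37,1],[37,4],[38,4],[40,3],[41,4],[43,4],[46,4],[47,4],[50,3],[51,0],[55,1],[55,4],[58,4],[61,4],[62,4],[67,4],[68,2]]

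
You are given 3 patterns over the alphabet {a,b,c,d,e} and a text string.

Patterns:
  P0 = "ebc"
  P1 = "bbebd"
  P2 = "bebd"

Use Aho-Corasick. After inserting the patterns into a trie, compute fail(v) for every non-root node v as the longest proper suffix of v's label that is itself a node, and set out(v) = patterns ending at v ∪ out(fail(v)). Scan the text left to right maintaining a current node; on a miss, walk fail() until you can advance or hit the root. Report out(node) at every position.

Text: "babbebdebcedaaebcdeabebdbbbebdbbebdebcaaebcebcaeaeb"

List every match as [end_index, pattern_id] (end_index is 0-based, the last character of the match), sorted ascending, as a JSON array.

Build automaton:
Trie (insert patterns):
  0='ε' goto b→4 e→1
  1='e' goto b→2
  2='eb' goto c→3
  3='ebc' goto ·  ←P0
  4='b' goto b→5 e→9
  5='bb' goto e→6
  6='bbe' goto b→7
  7='bbeb' goto d→8
  8='bbebd' goto ·  ←P1
  9='be' goto b→10
  10='beb' goto d→11
  11='bebd' goto ·  ←P2

Failure links (BFS by depth):
  n1('e'): parent n0 fail=0; on 'e' 0 → fail=0;  out ∅∪∅=∅
  n4('b'): parent n0 fail=0; on 'b' 0 → fail=0;  out ∅∪∅=∅
  n2('eb'): parent n1 fail=0; on 'b' 0 → fail=4;  out ∅∪∅=∅
  n5('bb'): parent n4 fail=0; on 'b' 0 → fail=4;  out ∅∪∅=∅
  n9('be'): parent n4 fail=0; on 'e' 0 → fail=1;  out ∅∪∅=∅
  n3('ebc'): parent n2 fail=4; on 'c' 4→0 → fail=0;  out {0}∪∅={0}
  n6('bbe'): parent n5 fail=4; on 'e' 4 → fail=9;  out ∅∪∅=∅
  n10('beb'): parent n9 fail=1; on 'b' 1 → fail=2;  out ∅∪∅=∅
  n7('bbeb'): parent n6 fail=9; on 'b' 9 → fail=10;  out ∅∪∅=∅
  n11('bebd'): parent n10 fail=2; on 'd' 2→4→0 → fail=0;  out {2}∪∅={2}
  n8('bbebd'): parent n7 fail=10; on 'd' 10 → fail=11;  out {1}∪{2}={1,2}

Scan:
pos 0 'b': at 4
pos 1 'a': at 0 (via fail)
pos 2 'b': at 4
pos 3 'b': at 5
pos 4 'e': at 6
pos 5 'b': at 7
pos 6 'd': at 8  → match P1@[2:6],P2@[3:6]
pos 7 'e': at 1 (via fail)
pos 8 'b': at 2
pos 9 'c': at 3  → match P0@[7:9]
pos 10 'e': at 1 (via fail)
pos 11 'd': at 0 (via fail)
pos 12 'a': at 0
pos 13 'a': at 0
pos 14 'e': at 1
pos 15 'b': at 2
pos 16 'c': at 3  → match P0@[14:16]
pos 17 'd': at 0 (via fail)
pos 18 'e': at 1
pos 19 'a': at 0 (via fail)
pos 20 'b': at 4
pos 21 'e': at 9
pos 22 'b': at 10
pos 23 'd': at 11  → match P2@[20:23]
pos 24 'b': at 4 (via fail)
pos 25 'b': at 5
pos 26 'b': at 5 (via fail)
pos 27 'e': at 6
pos 28 'b': at 7
pos 29 'd': at 8  → match P1@[25:29],P2@[26:29]
pos 30 'b': at 4 (via fail)
pos 31 'b': at 5
pos 32 'e': at 6
pos 33 'b': at 7
pos 34 'd': at 8  → match P1@[30:34],P2@[31:34]
pos 35 'e': at 1 (via fail)
pos 36 'b': at 2
pos 37 'c': at 3  → match P0@[35:37]
pos 38 'a': at 0 (via fail)
pos 39 'a': at 0
pos 40 'e': at 1
pos 41 'b': at 2
pos 42 'c': at 3  → match P0@[40:42]
pos 43 'e': at 1 (via fail)
pos 44 'b': at 2
pos 45 'c': at 3  → match P0@[43:45]
pos 46 'a': at 0 (via fail)
pos 47 'e': at 1
pos 48 'a': at 0 (via fail)
pos 49 'e': at 1
pos 50 'b': at 2

Matches: [[6,1],[6,2],[9,0],[16,0],[23,2],[29,1],[29,2],[34,1],[34,2],[37,0],[42,0],[45,0]]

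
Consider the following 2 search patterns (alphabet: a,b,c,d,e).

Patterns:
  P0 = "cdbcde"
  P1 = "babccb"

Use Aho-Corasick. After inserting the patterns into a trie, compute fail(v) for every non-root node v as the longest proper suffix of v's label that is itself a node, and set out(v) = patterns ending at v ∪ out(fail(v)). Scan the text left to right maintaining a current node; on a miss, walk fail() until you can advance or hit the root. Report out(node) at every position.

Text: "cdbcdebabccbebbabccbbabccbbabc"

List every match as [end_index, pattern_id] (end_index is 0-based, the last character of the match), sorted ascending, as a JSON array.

Build automaton:
Trie nodes:
  n0 'ε': b→7 c→1
  n1 'c': d→2
  n2 'cd': b→3
  n3 'cdb': c→4
  n4 'cdbc': d→5
  n5 'cdbcd': e→6
  n6 'cdbcde': ·  [P0 ends]
  n7 'b': a→8
  n8 'ba': b→9
  n9 'bab': c→10
  n10 'babc': c→11
  n11 'babcc': b→12
  n12 'babccb': ·  [P1 ends]

Failure links (BFS by depth):
  n1('c'): parent n0 fail=0; on 'c' 0 → fail=0;  out ∅∪∅=∅
  n7('b'): parent n0 fail=0; on 'b' 0 → fail=0;  out ∅∪∅=∅
  n2('cd'): parent n1 fail=0; on 'd' 0 → fail=0;  out ∅∪∅=∅
  n8('ba'): parent n7 fail=0; on 'a' 0 → fail=0;  out ∅∪∅=∅
  n3('cdb'): parent n2 fail=0; on 'b' 0 → fail=7;  out ∅∪∅=∅
  n9('bab'): parent n8 fail=0; on 'b' 0 → fail=7;  out ∅∪∅=∅
  n4('cdbc'): parent n3 fail=7; on 'c' 7→0 → fail=1;  out ∅∪∅=∅
  n10('babc'): parent n9 fail=7; on 'c' 7→0 → fail=1;  out ∅∪∅=∅
  n5('cdbcd'): parent n4 fail=1; on 'd' 1 → fail=2;  out ∅∪∅=∅
  n11('babcc'): parent n10 fail=1; on 'c' 1→0 → fail=1;  out ∅∪∅=∅
  n6('cdbcde'): parent n5 fail=2; on 'e' 2→0 → fail=0;  out {0}∪∅={0}
  n12('babccb'): parent n11 fail=1; on 'b' 1→0 → fail=7;  out {1}∪∅={1}

Run:
i=0 'c': node 0→1
i=1 'd': node 1→2
i=2 'b': node 2→3
i=3 'c': node 3→4
i=4 'd': node 4→5
i=5 'e': node 5→6  ** P0@[0:5]
i=6 'b': node 6→7 ·f
i=7 'a': node 7→8
i=8 'b': node 8→9
i=9 'c': node 9→10
i=10 'c': node 10→11
i=11 'b': node 11→12  ** P1@[6:11]
i=12 'e': node 12→0 ·f
i=13 'b': node 0→7
i=14 'b': node 7→7 ·f
i=15 'a': node 7→8
i=16 'b': node 8→9
i=17 'c': node 9→10
i=18 'c': node 10→11
i=19 'b': node 11→12  ** P1@[14:19]
i=20 'b': node 12→7 ·f
i=21 'a': node 7→8
i=22 'b': node 8→9
i=23 'c': node 9→10
i=24 'c': node 10→11
i=25 'b': node 11→12  ** P1@[20:25]
i=26 'b': node 12→7 ·f
i=27 'a': node 7→8
i=28 'b': node 8→9
i=29 'c': node 9→10

All matches (sorted): [[5,0],[11,1],[19,1],[25,1]]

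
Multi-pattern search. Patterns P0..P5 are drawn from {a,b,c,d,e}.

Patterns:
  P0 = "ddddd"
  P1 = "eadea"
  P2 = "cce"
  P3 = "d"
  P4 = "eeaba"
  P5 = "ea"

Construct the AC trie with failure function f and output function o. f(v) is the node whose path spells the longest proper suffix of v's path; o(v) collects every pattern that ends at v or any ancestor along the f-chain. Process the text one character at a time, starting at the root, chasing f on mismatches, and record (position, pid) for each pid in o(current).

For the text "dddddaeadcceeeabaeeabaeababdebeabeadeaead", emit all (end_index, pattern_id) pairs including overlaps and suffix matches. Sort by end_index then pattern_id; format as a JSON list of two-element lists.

Construct AC machine:
Trie nodes:
  0='ε' goto c→11 d→1 e→6
  1='d' goto d→2  ←P3
  2='dd' goto d→3
  3='ddd' goto d→4
  4='dddd' goto d→5
  5='ddddd' goto ·  ←P0
  6='e' goto a→7 e→14
  7='ea' goto d→8  ←P5
  8='ead' goto e→9
  9='eade' goto a→10
  10='eadea' goto ·  ←P1
  11='c' goto c→12
  12='cc' goto e→13
  13='cce' goto ·  ←P2
  14='ee' goto a→15
  15='eea' goto b→16
  16='eeab' goto a→17
  17='eeaba' goto ·  ←P4

Failure links (BFS by depth):
  fail(1) 'd': from fail(0)=0 chase 'd': 0 ⇒ 0;  out={3}∪out(0)={3}
  fail(6) 'e': from fail(0)=0 chase 'e': 0 ⇒ 0;  out=∅∪out(0)=∅
  fail(11) 'c': from fail(0)=0 chase 'c': 0 ⇒ 0;  out=∅∪out(0)=∅
  fail(2) 'dd': from fail(1)=0 chase 'd': 0 ⇒ 1;  out=∅∪out(1)={3}
  fail(7) 'ea': from fail(6)=0 chase 'a': 0 ⇒ 0;  out={5}∪out(0)={5}
  fail(12) 'cc': from fail(11)=0 chase 'c': 0 ⇒ 11;  out=∅∪out(11)=∅
  fail(14) 'ee': from fail(6)=0 chase 'e': 0 ⇒ 6;  out=∅∪out(6)=∅
  fail(3) 'ddd': from fail(2)=1 chase 'd': 1 ⇒ 2;  out=∅∪out(2)={3}
  fail(8) 'ead': from fail(7)=0 chase 'd': 0 ⇒ 1;  out=∅∪out(1)={3}
  fail(13) 'cce': from fail(12)=11 chase 'e': 11→0 ⇒ 6;  out={2}∪out(6)={2}
  fail(15) 'eea': from fail(14)=6 chase 'a': 6 ⇒ 7;  out=∅∪out(7)={5}
  fail(4) 'dddd': from fail(3)=2 chase 'd': 2 ⇒ 3;  out=∅∪out(3)={3}
  fail(9) 'eade': from fail(8)=1 chase 'e': 1→0 ⇒ 6;  out=∅∪out(6)=∅
  fail(16) 'eeab': from fail(15)=7 chase 'b': 7→0 ⇒ 0;  out=∅∪out(0)=∅
  fail(5) 'ddddd': from fail(4)=3 chase 'd': 3 ⇒ 4;  out={0}∪out(4)={0,3}
  fail(10) 'eadea': from fail(9)=6 chase 'a': 6 ⇒ 7;  out={1}∪out(7)={1,5}
  fail(17) 'eeaba': from fail(16)=0 chase 'a': 0 ⇒ 0;  out={4}∪out(0)={4}

Text stream:
i=0 'd': node 0→1  emit P3@[0:0]
i=1 'd': node 1→2  emit P3@[1:1]
i=2 'd': node 2→3  emit P3@[2:2]
i=3 'd': node 3→4  emit P3@[3:3]
i=4 'd': node 4→5  emit P0@[0:4],P3@[4:4]
i=5 'a': node 5→0 (fail-walked)
i=6 'e': node 0→6
i=7 'a': node 6→7  emit P5@[6:7]
i=8 'd': node 7→8  emit P3@[8:8]
i=9 'c': node 8→11 (fail-walked)
i=10 'c': node 11→12
i=11 'e': node 12→13  emit P2@[9:11]
i=12 'e': node 13→14 (fail-walked)
i=13 'e': node 14→14 (fail-walked)
i=14 'a': node 14→15  emit P5@[13:14]
i=15 'b': node 15→16
i=16 'a': node 16→17  emit P4@[12:16]
i=17 'e': node 17→6 (fail-walked)
i=18 'e': node 6→14
i=19 'a': node 14→15  emit P5@[18:19]
i=20 'b': node 15→16
i=21 'a': node 16→17  emit P4@[17:21]
i=22 'e': node 17→6 (fail-walked)
i=23 'a': node 6→7  emit P5@[22:23]
i=24 'b': node 7→0 (fail-walked)
i=25 'a': node 0→0
i=26 'b': node 0→0
i=27 'd': node 0→1  emit P3@[27:27]
i=28 'e': node 1→6 (fail-walked)
i=29 'b': node 6→0 (fail-walked)
i=30 'e': node 0→6
i=31 'a': node 6→7  emit P5@[30:31]
i=32 'b': node 7→0 (fail-walked)
i=33 'e': node 0→6
i=34 'a': node 6→7  emit P5@[33:34]
i=35 'd': node 7→8  emit P3@[35:35]
i=36 'e': node 8→9
i=37 'a': node 9→10  emit P1@[33:37],P5@[36:37]
i=38 'e': node 10→6 (fail-walked)
i=39 'a': node 6→7  emit P5@[38:39]
i=40 'd': node 7→8  emit P3@[40:40]

Result: [[0,3],[1,3],[2,3],[3,3],[4,0],[4,3],[7,5],[8,3],[11,2],[14,5],[16,4],[19,5],[21,4],[23,5],[27,3],[31,5],[34,5],[35,3],[37,1],[37,5],[39,5],[40,3]]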